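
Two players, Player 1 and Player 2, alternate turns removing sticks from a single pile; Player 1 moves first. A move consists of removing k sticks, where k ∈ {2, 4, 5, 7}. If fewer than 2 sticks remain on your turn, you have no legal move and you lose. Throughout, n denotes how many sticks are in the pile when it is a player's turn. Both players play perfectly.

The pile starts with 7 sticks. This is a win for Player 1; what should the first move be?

Remove 7, leaving 0.

Compute win/loss labels from the base case upward. A position with no move is L. Any other position is W if it can reach an L in one move, else L.
n=0: no move → L
n=1: no move → L
n=2: W (go to 0, an L position)
n=3: W (go to 1, an L position)
n=4: W (go to 0, an L position)
n=5: W (go to 1, an L position)
n=6: W (go to 1, an L position)
n=7: W (go to 0, an L position)
From 7, the L positions reachable in one move are: 0.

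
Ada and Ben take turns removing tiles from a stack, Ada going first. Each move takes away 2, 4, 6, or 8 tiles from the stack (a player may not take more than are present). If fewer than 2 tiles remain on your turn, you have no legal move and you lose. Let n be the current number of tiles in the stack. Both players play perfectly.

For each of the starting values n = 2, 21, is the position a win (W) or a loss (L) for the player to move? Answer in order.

Build the W/L table. Terminal = L. A non-terminal position is W if it has a move to some L; otherwise it is L.
n=0: no move → L
n=1: no move → L
n=2: can move to 0, which is L ⇒ W
n=3: can move to 1, which is L ⇒ W
n=4: can move to 0, which is L ⇒ W
n=5: can move to 1, which is L ⇒ W
n=6: can move to 0, which is L ⇒ W
n=7: can move to 1, which is L ⇒ W
n=8: can move to 0, which is L ⇒ W
n=9: can move to 1, which is L ⇒ W
n=10: moves to 8(W), 6(W), 4(W), 2(W); every one is W ⇒ L
n=11: moves to 9(W), 7(W), 5(W), 3(W); every one is W ⇒ L
n=12: can move to 10, which is L ⇒ W
n=13: can move to 11, which is L ⇒ W
n=14: can move to 10, which is L ⇒ W
n=15: can move to 11, which is L ⇒ W
n=16: can move to 10, which is L ⇒ W
n=17: can move to 11, which is L ⇒ W
n=18: can move to 10, which is L ⇒ W
n=19: can move to 11, which is L ⇒ W
n=20: moves to 18(W), 16(W), 14(W), 12(W); every one is W ⇒ L
n=21: moves to 19(W), 17(W), 15(W), 13(W); every one is W ⇒ L

2: W, 21: L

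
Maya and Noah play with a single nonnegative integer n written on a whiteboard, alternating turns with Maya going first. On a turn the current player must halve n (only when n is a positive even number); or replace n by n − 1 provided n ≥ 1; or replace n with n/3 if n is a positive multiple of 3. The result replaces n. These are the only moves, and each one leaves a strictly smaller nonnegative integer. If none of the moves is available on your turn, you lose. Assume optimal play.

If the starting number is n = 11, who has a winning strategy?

Label each position W (a win for the player to move) or L (a loss). A position with no legal move is L; any other position is W exactly when some move reaches an L, and L when every move reaches a W.
n=0: no move → L
n=1: W (go to 0, an L position)
n=2: L (sole option 1(W) is W)
n=3: W (go to 2, an L position)
n=4: W (go to 2, an L position)
n=5: L (sole option 4(W) is W)
n=6: W (go to 2, an L position)
n=7: L (sole option 6(W) is W)
n=8: W (go to 7, an L position)
n=9: L (options 3(W), 8(W) are all W)
n=10: W (go to 5, an L position)
n=11: L (sole option 10(W) is W)
The starting position 11 is L: whatever Maya does, the opponent receives a W position.

Noah wins.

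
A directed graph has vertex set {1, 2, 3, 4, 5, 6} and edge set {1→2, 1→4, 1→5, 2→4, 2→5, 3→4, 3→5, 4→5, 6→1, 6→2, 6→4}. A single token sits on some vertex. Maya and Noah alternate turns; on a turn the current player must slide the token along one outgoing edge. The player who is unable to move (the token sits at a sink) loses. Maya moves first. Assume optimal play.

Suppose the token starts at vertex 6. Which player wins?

Use the standard recursion: the mover loses at a terminal position; elsewhere, the mover wins exactly when some move hands the opponent an L position.
Every edge goes from a vertex to one that appears earlier in the order 5, 4, 2, 1, 6, 3, so processing vertices in that order labels each vertex after all of its successors.
5: no outgoing edge → L
4: →5(L), so W
2: →5(L), so W
1: →5(L), so W
6: →1(W), 2(W), 4(W) — all W, so L
3: →5(L), so W
The starting position 6 is L: whatever Maya does, the opponent receives a W position.

Noah wins.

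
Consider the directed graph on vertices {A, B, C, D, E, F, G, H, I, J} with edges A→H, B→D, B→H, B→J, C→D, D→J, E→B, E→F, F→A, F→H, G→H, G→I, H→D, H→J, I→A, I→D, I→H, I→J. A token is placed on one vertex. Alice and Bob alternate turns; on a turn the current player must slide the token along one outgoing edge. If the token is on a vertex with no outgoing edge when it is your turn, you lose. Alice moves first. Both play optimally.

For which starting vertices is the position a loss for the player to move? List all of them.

A, C, E, G, J

Work bottom-up. With no move the player to move loses. Otherwise the position is W if at least one move leads to an L position for the opponent, and L if every move leads to a W.
Every edge goes from a vertex to one that appears earlier in the order J, D, C, H, B, A, F, I, E, G, so processing vertices in that order labels each vertex after all of its successors.
J: no outgoing edge → L
D: W (go to J, an L position)
C: L (sole option D(W) is W)
H: W (go to J, an L position)
B: W (go to J, an L position)
A: L (sole option H(W) is W)
F: W (go to A, an L position)
I: W (go to A, an L position)
E: L (options F(W), B(W) are all W)
G: L (options I(W), H(W) are all W)
The losing starting vertices are exactly the entries labelled L in this table (5 of them).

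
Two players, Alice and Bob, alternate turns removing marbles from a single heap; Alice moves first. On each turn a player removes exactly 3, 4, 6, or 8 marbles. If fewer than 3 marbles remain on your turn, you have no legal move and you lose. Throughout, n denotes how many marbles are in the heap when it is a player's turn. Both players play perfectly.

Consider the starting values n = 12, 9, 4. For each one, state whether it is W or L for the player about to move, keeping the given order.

12: L, 9: W, 4: W

Work bottom-up. With no move the player to move loses. Otherwise the position is W if at least one move leads to an L position for the opponent, and L if every move leads to a W.
n=0: no move → L
n=1: no move → L
n=2: no move → L
n=3: reaches L-position 0 → W
n=4: reaches L-position 1 → W
n=5: reaches L-position 2 → W
n=6: reaches L-position 2 → W
n=7: reaches L-position 1 → W
n=8: reaches L-position 2 → W
n=9: reaches L-position 1 → W
n=10: reaches L-position 2 → W
n=11: only reaches 8(W), 7(W), 5(W), 3(W), all W → L
n=12: only reaches 9(W), 8(W), 6(W), 4(W), all W → L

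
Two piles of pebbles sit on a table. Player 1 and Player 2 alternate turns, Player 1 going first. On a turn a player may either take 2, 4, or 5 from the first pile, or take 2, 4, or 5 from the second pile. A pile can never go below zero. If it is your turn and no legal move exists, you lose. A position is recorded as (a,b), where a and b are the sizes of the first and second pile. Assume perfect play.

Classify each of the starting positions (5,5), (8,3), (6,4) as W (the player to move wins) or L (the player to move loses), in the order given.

Classify positions by backward induction: terminal positions (no move available) are L. From any other position, the mover wins iff some move reaches an L.
No move ever increases a pile, so every position that can arise here has a ≤ 8 and b ≤ 5; it is enough to label the cells with 0 ≤ a ≤ 8 and 0 ≤ b ≤ 5.
Every move lowers a or b (never raises either), so fill the grid row by row in increasing a, and left to right within a row: each cell's successors are then already labelled.
      b=0  b=1  b=2  b=3  b=4  b=5
a=0:    L    L    W    W    W    W
a=1:    L    L    W    W    W    W
a=2:    W    W    L    L    W    W
a=3:    W    W    L    L    W    W
a=4:    W    W    W    W    L    L
a=5:    W    W    W    W    L    L
a=6:    W    W    W    W    W    W
a=7:    L    L    W    W    W    W
a=8:    L    L    W    W    W    W
Cells with no legal move (terminal, hence L): (0,0), (0,1), (1,0), (1,1).
The remaining L cells, each justified by listing all of its moves:
(2,2): L (options (0,2)(W), (2,0)(W) are all W)
(2,3): L (options (0,3)(W), (2,1)(W) are all W)
(3,2): L (options (1,2)(W), (3,0)(W) are all W)
(3,3): L (options (1,3)(W), (3,1)(W) are all W)
(4,4): L (options (2,4)(W), (0,4)(W), (4,2)(W), (4,0)(W) are all W)
(4,5): L (options (2,5)(W), (0,5)(W), (4,3)(W), (4,1)(W), (4,0)(W) are all W)
(5,4): L (options (3,4)(W), (1,4)(W), (0,4)(W), (5,2)(W), (5,0)(W) are all W)
(5,5): L (options (3,5)(W), (1,5)(W), (0,5)(W), (5,3)(W), (5,1)(W), (5,0)(W) are all W)
(7,0): L (options (5,0)(W), (3,0)(W), (2,0)(W) are all W)
(7,1): L (options (5,1)(W), (3,1)(W), (2,1)(W) are all W)
(8,0): L (options (6,0)(W), (4,0)(W), (3,0)(W) are all W)
(8,1): L (options (6,1)(W), (4,1)(W), (3,1)(W) are all W)
Every other cell has at least one move into one of the L cells above, so it is W.
(5,5): one of the L cells justified above, so L
(8,3): the move to (3,3) reaches an L cell, so W
(6,4): the move to (4,4) reaches an L cell, so W

(5,5): L, (8,3): W, (6,4): W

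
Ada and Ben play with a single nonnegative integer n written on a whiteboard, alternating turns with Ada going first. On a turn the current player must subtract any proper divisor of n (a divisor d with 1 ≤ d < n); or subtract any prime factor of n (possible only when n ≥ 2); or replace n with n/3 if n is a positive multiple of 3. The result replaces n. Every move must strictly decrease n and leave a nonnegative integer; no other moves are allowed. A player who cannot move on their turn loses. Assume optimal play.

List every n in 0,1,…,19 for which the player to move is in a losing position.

0, 1, 4, 9, 14

Classify positions by backward induction: terminal positions (no move available) are L. From any other position, the mover wins iff some move reaches an L.
n=0: no move → L
n=1: no move → L
n=2: can move to 0, which is L ⇒ W
n=3: can move to 0, which is L ⇒ W
n=4: moves to 2(W), 3(W); every one is W ⇒ L
n=5: can move to 0, which is L ⇒ W
n=6: can move to 4, which is L ⇒ W
n=7: can move to 0, which is L ⇒ W
n=8: can move to 4, which is L ⇒ W
n=9: moves to 3(W), 6(W), 8(W); every one is W ⇒ L
n=10: can move to 9, which is L ⇒ W
n=11: can move to 0, which is L ⇒ W
n=12: can move to 4, which is L ⇒ W
n=13: can move to 0, which is L ⇒ W
n=14: moves to 7(W), 12(W), 13(W); every one is W ⇒ L
n=15: can move to 14, which is L ⇒ W
n=16: can move to 14, which is L ⇒ W
n=17: can move to 0, which is L ⇒ W
n=18: can move to 9, which is L ⇒ W
n=19: can move to 0, which is L ⇒ W
The losing starting values of n are exactly the entries labelled L in this table (5 of them).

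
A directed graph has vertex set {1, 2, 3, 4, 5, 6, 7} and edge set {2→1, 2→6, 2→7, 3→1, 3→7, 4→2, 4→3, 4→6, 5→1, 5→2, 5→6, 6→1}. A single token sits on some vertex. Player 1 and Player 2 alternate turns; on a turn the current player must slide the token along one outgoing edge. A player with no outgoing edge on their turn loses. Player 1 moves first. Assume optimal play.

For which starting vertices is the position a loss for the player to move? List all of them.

1, 4, 7

Build the W/L table. Terminal = L. A non-terminal position is W if it has a move to some L; otherwise it is L.
Every edge goes from a vertex to one that appears earlier in the order 7, 1, 6, 3, 2, 4, 5, so processing vertices in that order labels each vertex after all of its successors.
7: no outgoing edge → L
1: no outgoing edge → L
6: can move to 1, which is L ⇒ W
3: can move to 1, which is L ⇒ W
2: can move to 1, which is L ⇒ W
4: moves to 2(W), 3(W), 6(W); every one is W ⇒ L
5: can move to 1, which is L ⇒ W
Reading off the rows marked L gives the requested list; there are 3 such vertices.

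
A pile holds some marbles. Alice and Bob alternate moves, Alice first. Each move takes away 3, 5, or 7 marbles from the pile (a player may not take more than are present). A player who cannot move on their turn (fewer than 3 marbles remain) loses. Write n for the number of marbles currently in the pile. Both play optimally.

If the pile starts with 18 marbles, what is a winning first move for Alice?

Remove 7, leaving 11.

Compute win/loss labels from the base case upward. A position with no move is L. Any other position is W if it can reach an L in one move, else L.
n=0: no move → L
n=1: no move → L
n=2: no move → L
n=3: can move to 0, which is L ⇒ W
n=4: can move to 1, which is L ⇒ W
n=5: can move to 2, which is L ⇒ W
n=6: can move to 1, which is L ⇒ W
n=7: can move to 2, which is L ⇒ W
n=8: can move to 1, which is L ⇒ W
n=9: can move to 2, which is L ⇒ W
n=10: moves to 7(W), 5(W), 3(W); every one is W ⇒ L
n=11: moves to 8(W), 6(W), 4(W); every one is W ⇒ L
n=12: moves to 9(W), 7(W), 5(W); every one is W ⇒ L
n=13: can move to 10, which is L ⇒ W
n=14: can move to 11, which is L ⇒ W
n=15: can move to 12, which is L ⇒ W
n=16: can move to 11, which is L ⇒ W
n=17: can move to 12, which is L ⇒ W
n=18: can move to 11, which is L ⇒ W
From 18, the L positions reachable in one move are: 11.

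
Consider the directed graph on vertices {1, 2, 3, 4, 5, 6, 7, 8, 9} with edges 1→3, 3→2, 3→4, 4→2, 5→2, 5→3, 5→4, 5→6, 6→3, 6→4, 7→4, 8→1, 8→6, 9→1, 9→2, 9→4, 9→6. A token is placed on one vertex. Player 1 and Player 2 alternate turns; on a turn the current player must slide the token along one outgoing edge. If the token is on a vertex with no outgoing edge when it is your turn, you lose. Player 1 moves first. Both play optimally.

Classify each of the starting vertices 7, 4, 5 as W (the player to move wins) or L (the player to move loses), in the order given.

7: L, 4: W, 5: W

Compute win/loss labels from the base case upward. A position with no move is L. Any other position is W if it can reach an L in one move, else L.
Every edge goes from a vertex to one that appears earlier in the order 2, 4, 3, 6, 1, 9, 8, 5, 7, so processing vertices in that order labels each vertex after all of its successors.
2: no outgoing edge → L
4: →2(L), so W
3: →2(L), so W
6: →3(W), 4(W) — all W, so L
1: →3(W) only, which is W, so L
9: →1(L), so W
8: →1(L), so W
5: →6(L), so W
7: →4(W) only, which is W, so L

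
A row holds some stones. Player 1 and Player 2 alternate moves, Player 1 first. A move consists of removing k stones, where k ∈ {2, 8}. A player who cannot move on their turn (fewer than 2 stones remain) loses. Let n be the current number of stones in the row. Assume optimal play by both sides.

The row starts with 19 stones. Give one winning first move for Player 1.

Remove 8, leaving 11.

Work bottom-up. With no move the player to move loses. Otherwise the position is W if at least one move leads to an L position for the opponent, and L if every move leads to a W.
n=0: no move → L
n=1: no move → L
n=2: W (go to 0, an L position)
n=3: W (go to 1, an L position)
n=4: L (sole option 2(W) is W)
n=5: L (sole option 3(W) is W)
n=6: W (go to 4, an L position)
n=7: W (go to 5, an L position)
n=8: W (go to 0, an L position)
n=9: W (go to 1, an L position)
n=10: L (options 8(W), 2(W) are all W)
n=11: L (options 9(W), 3(W) are all W)
n=12: W (go to 10, an L position)
n=13: W (go to 11, an L position)
n=14: L (options 12(W), 6(W) are all W)
n=15: L (options 13(W), 7(W) are all W)
n=16: W (go to 14, an L position)
n=17: W (go to 15, an L position)
n=18: W (go to 10, an L position)
n=19: W (go to 11, an L position)
From 19, the L positions reachable in one move are: 11.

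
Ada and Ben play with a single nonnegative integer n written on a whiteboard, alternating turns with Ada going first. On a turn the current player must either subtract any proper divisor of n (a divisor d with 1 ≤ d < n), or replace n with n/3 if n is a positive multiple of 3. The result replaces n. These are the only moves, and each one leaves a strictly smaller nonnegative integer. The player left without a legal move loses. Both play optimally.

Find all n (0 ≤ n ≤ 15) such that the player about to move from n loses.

0, 1, 4, 7, 9, 11, 13, 15

Compute win/loss labels from the base case upward. A position with no move is L. Any other position is W if it can reach an L in one move, else L.
n=0: no move → L
n=1: no move → L
n=2: can move to 1, which is L ⇒ W
n=3: can move to 1, which is L ⇒ W
n=4: moves to 2(W), 3(W); every one is W ⇒ L
n=5: can move to 4, which is L ⇒ W
n=6: can move to 4, which is L ⇒ W
n=7: the only move is to 6(W), a W ⇒ L
n=8: can move to 4, which is L ⇒ W
n=9: moves to 3(W), 6(W), 8(W); every one is W ⇒ L
n=10: can move to 9, which is L ⇒ W
n=11: the only move is to 10(W), a W ⇒ L
n=12: can move to 4, which is L ⇒ W
n=13: the only move is to 12(W), a W ⇒ L
n=14: can move to 7, which is L ⇒ W
n=15: moves to 5(W), 10(W), 12(W), 14(W); every one is W ⇒ L
Reading off the rows marked L gives the requested list; there are 8 such values of n.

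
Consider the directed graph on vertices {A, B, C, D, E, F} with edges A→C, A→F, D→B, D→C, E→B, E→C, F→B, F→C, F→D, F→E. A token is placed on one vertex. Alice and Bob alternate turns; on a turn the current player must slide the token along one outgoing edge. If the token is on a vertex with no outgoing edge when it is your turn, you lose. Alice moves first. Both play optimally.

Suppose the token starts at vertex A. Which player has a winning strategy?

Alice wins.

Build the W/L table. Terminal = L. A non-terminal position is W if it has a move to some L; otherwise it is L.
Every edge goes from a vertex to one that appears earlier in the order C, B, D, E, F, A, so processing vertices in that order labels each vertex after all of its successors.
C: no outgoing edge → L
B: no outgoing edge → L
D: can move to B, which is L ⇒ W
E: can move to B, which is L ⇒ W
F: can move to B, which is L ⇒ W
A: can move to C, which is L ⇒ W
The starting position A is W: Alice should move to C, handing over an L position.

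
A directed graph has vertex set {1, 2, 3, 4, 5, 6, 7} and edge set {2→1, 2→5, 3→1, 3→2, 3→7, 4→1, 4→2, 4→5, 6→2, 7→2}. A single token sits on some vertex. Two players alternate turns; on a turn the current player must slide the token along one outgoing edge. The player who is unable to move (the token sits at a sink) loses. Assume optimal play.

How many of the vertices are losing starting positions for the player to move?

Classify positions by backward induction: terminal positions (no move available) are L. From any other position, the mover wins iff some move reaches an L.
Every edge goes from a vertex to one that appears earlier in the order 1, 5, 2, 4, 6, 7, 3, so processing vertices in that order labels each vertex after all of its successors.
1: no outgoing edge → L
5: no outgoing edge → L
2: can move to 5, which is L ⇒ W
4: can move to 5, which is L ⇒ W
6: the only move is to 2(W), a W ⇒ L
7: the only move is to 2(W), a W ⇒ L
3: can move to 7, which is L ⇒ W
The L vertices are 1, 5, 6, 7; that is 4 in all.

4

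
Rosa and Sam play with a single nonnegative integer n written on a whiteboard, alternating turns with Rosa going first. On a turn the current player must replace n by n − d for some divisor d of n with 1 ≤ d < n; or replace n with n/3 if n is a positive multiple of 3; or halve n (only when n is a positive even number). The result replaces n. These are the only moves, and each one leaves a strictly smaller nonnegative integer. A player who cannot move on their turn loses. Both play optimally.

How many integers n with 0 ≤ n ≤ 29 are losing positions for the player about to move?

Positions with no move are L. A position that does have a move is losing for the player to move precisely when every available move leads to a winning position for the opponent. Fill in the labels:
n=0: no move → L
n=1: no move → L
n=2: can move to 1, which is L ⇒ W
n=3: can move to 1, which is L ⇒ W
n=4: moves to 2(W), 3(W); every one is W ⇒ L
n=5: can move to 4, which is L ⇒ W
n=6: can move to 4, which is L ⇒ W
n=7: the only move is to 6(W), a W ⇒ L
n=8: can move to 4, which is L ⇒ W
n=9: moves to 3(W), 6(W), 8(W); every one is W ⇒ L
n=10: can move to 9, which is L ⇒ W
n=11: the only move is to 10(W), a W ⇒ L
n=12: can move to 4, which is L ⇒ W
n=13: the only move is to 12(W), a W ⇒ L
n=14: can move to 7, which is L ⇒ W
n=15: moves to 5(W), 10(W), 12(W), 14(W); every one is W ⇒ L
n=16: can move to 15, which is L ⇒ W
n=17: the only move is to 16(W), a W ⇒ L
n=18: can move to 9, which is L ⇒ W
n=19: the only move is to 18(W), a W ⇒ L
n=20: can move to 15, which is L ⇒ W
n=21: can move to 7, which is L ⇒ W
n=22: can move to 11, which is L ⇒ W
n=23: the only move is to 22(W), a W ⇒ L
n=24: can move to 23, which is L ⇒ W
n=25: moves to 20(W), 24(W); every one is W ⇒ L
n=26: can move to 13, which is L ⇒ W
n=27: can move to 9, which is L ⇒ W
n=28: moves to 14(W), 21(W), 24(W), 26(W), 27(W); every one is W ⇒ L
n=29: can move to 28, which is L ⇒ W
L entries with 0 ≤ n ≤ 29: n = 0, 1, 4, 7, 9, 11, 13, 15, 17, 19, 23, 25, 28; that makes 13.

13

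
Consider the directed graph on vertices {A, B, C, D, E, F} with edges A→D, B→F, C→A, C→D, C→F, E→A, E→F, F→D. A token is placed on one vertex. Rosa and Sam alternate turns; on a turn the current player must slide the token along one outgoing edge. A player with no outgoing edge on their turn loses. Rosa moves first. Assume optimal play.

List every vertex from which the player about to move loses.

Label each position W (a win for the player to move) or L (a loss). A position with no legal move is L; any other position is W exactly when some move reaches an L, and L when every move reaches a W.
Every edge goes from a vertex to one that appears earlier in the order D, F, A, C, B, E, so processing vertices in that order labels each vertex after all of its successors.
D: no outgoing edge → L
F: can move to D, which is L ⇒ W
A: can move to D, which is L ⇒ W
C: can move to D, which is L ⇒ W
B: the only move is to F(W), a W ⇒ L
E: moves to A(W), F(W); every one is W ⇒ L
The losing starting vertices are exactly the entries labelled L in this table (3 of them).

B, D, E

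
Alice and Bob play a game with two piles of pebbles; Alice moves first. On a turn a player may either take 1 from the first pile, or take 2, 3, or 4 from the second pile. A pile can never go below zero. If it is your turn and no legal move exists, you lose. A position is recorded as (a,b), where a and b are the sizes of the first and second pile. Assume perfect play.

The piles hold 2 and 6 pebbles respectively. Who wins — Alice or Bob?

Positions with no move are L. A position that does have a move is losing for the player to move precisely when every available move leads to a winning position for the opponent. Fill in the labels:
No move ever increases a pile, so every position that can arise here has a ≤ 2 and b ≤ 6; it is enough to label the cells with 0 ≤ a ≤ 2 and 0 ≤ b ≤ 6.
Every move lowers a or b (never raises either), so fill the grid row by row in increasing a, and left to right within a row: each cell's successors are then already labelled.
      b=0  b=1  b=2  b=3  b=4  b=5  b=6
a=0:    L    L    W    W    W    W    L
a=1:    W    W    L    L    W    W    W
a=2:    L    L    W    W    W    W    L
Cells with no legal move (terminal, hence L): (0,0), (0,1).
The remaining L cells, each justified by listing all of its moves:
(0,6): →(0,4)(W), (0,3)(W), (0,2)(W) — all W, so L
(1,2): →(0,2)(W), (1,0)(W) — all W, so L
(1,3): →(0,3)(W), (1,1)(W), (1,0)(W) — all W, so L
(2,0): →(1,0)(W) only, which is W, so L
(2,1): →(1,1)(W) only, which is W, so L
(2,6): →(1,6)(W), (2,4)(W), (2,3)(W), (2,2)(W) — all W, so L
Every other cell has at least one move into one of the L cells above, so it is W.
The starting position (2,6) is L: whatever Alice does, the opponent receives a W position.

Bob wins.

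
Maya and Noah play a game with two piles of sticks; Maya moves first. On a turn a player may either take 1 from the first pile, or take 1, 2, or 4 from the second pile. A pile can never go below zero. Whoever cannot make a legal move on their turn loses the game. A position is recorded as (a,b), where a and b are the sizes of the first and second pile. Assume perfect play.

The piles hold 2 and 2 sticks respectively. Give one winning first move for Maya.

Move to (2,0).

Work bottom-up. With no move the player to move loses. Otherwise the position is W if at least one move leads to an L position for the opponent, and L if every move leads to a W.
No move ever increases a pile, so every position that can arise here has a ≤ 2 and b ≤ 2; it is enough to label the cells with 0 ≤ a ≤ 2 and 0 ≤ b ≤ 2.
Every move lowers a or b (never raises either), so fill the grid row by row in increasing a, and left to right within a row: each cell's successors are then already labelled.
      b=0  b=1  b=2
a=0:    L    W    W
a=1:    W    L    W
a=2:    L    W    W
Cells with no legal move (terminal, hence L): (0,0).
The remaining L cells, each justified by listing all of its moves:
(1,1): L (options (0,1)(W), (1,0)(W) are all W)
(2,0): L (sole option (1,0)(W) is W)
Every other cell has at least one move into one of the L cells above, so it is W.
From (2,2), the L positions reachable in one move are: (2,0).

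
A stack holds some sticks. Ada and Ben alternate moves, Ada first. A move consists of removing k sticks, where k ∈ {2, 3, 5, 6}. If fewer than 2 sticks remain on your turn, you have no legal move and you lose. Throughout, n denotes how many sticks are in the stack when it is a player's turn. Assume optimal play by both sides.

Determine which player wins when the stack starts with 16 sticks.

Work bottom-up. With no move the player to move loses. Otherwise the position is W if at least one move leads to an L position for the opponent, and L if every move leads to a W.
n=0: no move → L
n=1: no move → L
n=2: can move to 0, which is L ⇒ W
n=3: can move to 1, which is L ⇒ W
n=4: can move to 1, which is L ⇒ W
n=5: can move to 0, which is L ⇒ W
n=6: can move to 1, which is L ⇒ W
n=7: can move to 1, which is L ⇒ W
n=8: moves to 6(W), 5(W), 3(W), 2(W); every one is W ⇒ L
n=9: moves to 7(W), 6(W), 4(W), 3(W); every one is W ⇒ L
n=10: can move to 8, which is L ⇒ W
n=11: can move to 9, which is L ⇒ W
n=12: can move to 9, which is L ⇒ W
n=13: can move to 8, which is L ⇒ W
n=14: can move to 9, which is L ⇒ W
n=15: can move to 9, which is L ⇒ W
n=16: moves to 14(W), 13(W), 11(W), 10(W); every one is W ⇒ L
The starting position 16 is L: whatever Ada does, the opponent receives a W position.

Ben wins.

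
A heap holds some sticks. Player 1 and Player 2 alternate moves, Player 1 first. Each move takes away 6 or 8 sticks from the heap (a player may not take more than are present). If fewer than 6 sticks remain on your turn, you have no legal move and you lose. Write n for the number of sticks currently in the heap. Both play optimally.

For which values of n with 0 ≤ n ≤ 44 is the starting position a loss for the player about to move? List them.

Build the W/L table. Terminal = L. A non-terminal position is W if it has a move to some L; otherwise it is L.
n=0: no move → L
n=1: no move → L
n=2: no move → L
n=3: no move → L
n=4: no move → L
n=5: no move → L
n=6: →0(L), so W
n=7: →1(L), so W
n=8: →2(L), so W
n=9: →3(L), so W
n=10: →4(L), so W
n=11: →5(L), so W
n=12: →4(L), so W
n=13: →5(L), so W
n=14: →8(W), 6(W) — all W, so L
n=15: →9(W), 7(W) — all W, so L
n=16: →10(W), 8(W) — all W, so L
n=17: →11(W), 9(W) — all W, so L
n=18: →12(W), 10(W) — all W, so L
n=19: →13(W), 11(W) — all W, so L
n=20: →14(L), so W
n=21: →15(L), so W
n=22: →16(L), so W
n=23: →17(L), so W
n=24: →18(L), so W
n=25: →19(L), so W
n=26: →18(L), so W
n=27: →19(L), so W
n=28: →22(W), 20(W) — all W, so L
n=29: →23(W), 21(W) — all W, so L
n=30: →24(W), 22(W) — all W, so L
n=31: →25(W), 23(W) — all W, so L
n=32: →26(W), 24(W) — all W, so L
n=33: →27(W), 25(W) — all W, so L
n=34: →28(L), so W
n=35: →29(L), so W
n=36: →30(L), so W
n=37: →31(L), so W
n=38: →32(L), so W
n=39: →33(L), so W
n=40: →32(L), so W
n=41: →33(L), so W
n=42: →36(W), 34(W) — all W, so L
n=43: →37(W), 35(W) — all W, so L
n=44: →38(W), 36(W) — all W, so L
The losing starting values of n are exactly the entries labelled L in this table (21 of them).

0, 1, 2, 3, 4, 5, 14, 15, 16, 17, 18, 19, 28, 29, 30, 31, 32, 33, 42, 43, 44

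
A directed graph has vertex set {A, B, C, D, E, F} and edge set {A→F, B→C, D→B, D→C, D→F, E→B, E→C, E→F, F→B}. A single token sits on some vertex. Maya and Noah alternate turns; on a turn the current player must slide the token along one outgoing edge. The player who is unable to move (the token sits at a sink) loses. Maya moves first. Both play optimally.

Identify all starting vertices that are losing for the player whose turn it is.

Build the W/L table. Terminal = L. A non-terminal position is W if it has a move to some L; otherwise it is L.
Every edge goes from a vertex to one that appears earlier in the order C, B, F, D, E, A, so processing vertices in that order labels each vertex after all of its successors.
C: no outgoing edge → L
B: can move to C, which is L ⇒ W
F: the only move is to B(W), a W ⇒ L
D: can move to F, which is L ⇒ W
E: can move to F, which is L ⇒ W
A: can move to F, which is L ⇒ W
Reading off the rows marked L gives the requested list; there are 2 such vertices.

C, F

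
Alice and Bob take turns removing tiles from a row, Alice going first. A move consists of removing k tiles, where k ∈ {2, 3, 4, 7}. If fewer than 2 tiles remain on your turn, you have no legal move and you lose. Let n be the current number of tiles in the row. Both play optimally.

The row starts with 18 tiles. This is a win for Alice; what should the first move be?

Remove 7, leaving 11.

Classify positions by backward induction: terminal positions (no move available) are L. From any other position, the mover wins iff some move reaches an L.
n=0: no move → L
n=1: no move → L
n=2: reaches L-position 0 → W
n=3: reaches L-position 1 → W
n=4: reaches L-position 1 → W
n=5: reaches L-position 1 → W
n=6: only reaches 4(W), 3(W), 2(W), all W → L
n=7: reaches L-position 0 → W
n=8: reaches L-position 6 → W
n=9: reaches L-position 6 → W
n=10: reaches L-position 6 → W
n=11: only reaches 9(W), 8(W), 7(W), 4(W), all W → L
n=12: only reaches 10(W), 9(W), 8(W), 5(W), all W → L
n=13: reaches L-position 11 → W
n=14: reaches L-position 12 → W
n=15: reaches L-position 12 → W
n=16: reaches L-position 12 → W
n=17: only reaches 15(W), 14(W), 13(W), 10(W), all W → L
n=18: reaches L-position 11 → W
From 18, the L positions reachable in one move are: 11.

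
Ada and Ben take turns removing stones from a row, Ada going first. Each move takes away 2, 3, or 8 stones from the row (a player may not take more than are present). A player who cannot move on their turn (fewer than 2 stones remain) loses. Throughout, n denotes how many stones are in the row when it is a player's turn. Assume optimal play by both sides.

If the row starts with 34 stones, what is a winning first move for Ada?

Remove 3, leaving 31.

Use the standard recursion: the mover loses at a terminal position; elsewhere, the mover wins exactly when some move hands the opponent an L position.
n=0: no move → L
n=1: no move → L
n=2: W (go to 0, an L position)
n=3: W (go to 1, an L position)
n=4: W (go to 1, an L position)
n=5: L (options 3(W), 2(W) are all W)
n=6: L (options 4(W), 3(W) are all W)
n=7: W (go to 5, an L position)
n=8: W (go to 6, an L position)
n=9: W (go to 6, an L position)
n=10: L (options 8(W), 7(W), 2(W) are all W)
n=11: L (options 9(W), 8(W), 3(W) are all W)
n=12: W (go to 10, an L position)
n=13: W (go to 11, an L position)
n=14: W (go to 11, an L position)
n=15: L (options 13(W), 12(W), 7(W) are all W)
n=16: L (options 14(W), 13(W), 8(W) are all W)
n=17: W (go to 15, an L position)
n=18: W (go to 16, an L position)
n=19: W (go to 16, an L position)
n=20: L (options 18(W), 17(W), 12(W) are all W)
n=21: L (options 19(W), 18(W), 13(W) are all W)
n=22: W (go to 20, an L position)
n=23: W (go to 21, an L position)
n=24: W (go to 21, an L position)
n=25: L (options 23(W), 22(W), 17(W) are all W)
n=26: L (options 24(W), 23(W), 18(W) are all W)
n=27: W (go to 25, an L position)
n=28: W (go to 26, an L position)
n=29: W (go to 26, an L position)
n=30: L (options 28(W), 27(W), 22(W) are all W)
n=31: L (options 29(W), 28(W), 23(W) are all W)
n=32: W (go to 30, an L position)
n=33: W (go to 31, an L position)
n=34: W (go to 31, an L position)
From 34, the L positions reachable in one move are: 31, 26. Any move reaching one of these is winning.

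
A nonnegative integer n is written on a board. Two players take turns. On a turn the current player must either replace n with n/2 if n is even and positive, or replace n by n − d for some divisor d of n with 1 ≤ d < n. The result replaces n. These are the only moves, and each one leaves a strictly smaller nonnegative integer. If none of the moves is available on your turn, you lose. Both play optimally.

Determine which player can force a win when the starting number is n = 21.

The second player wins.

Build the W/L table. Terminal = L. A non-terminal position is W if it has a move to some L; otherwise it is L.
n=0: no move → L
n=1: no move → L
n=2: →1(L), so W
n=3: →2(W) only, which is W, so L
n=4: →3(L), so W
n=5: →4(W) only, which is W, so L
n=6: →3(L), so W
n=7: →6(W) only, which is W, so L
n=8: →7(L), so W
n=9: →6(W), 8(W) — all W, so L
n=10: →5(L), so W
n=11: →10(W) only, which is W, so L
n=12: →9(L), so W
n=13: →12(W) only, which is W, so L
n=14: →7(L), so W
n=15: →10(W), 12(W), 14(W) — all W, so L
n=16: →15(L), so W
n=17: →16(W) only, which is W, so L
n=18: →9(L), so W
n=19: →18(W) only, which is W, so L
n=20: →15(L), so W
n=21: →14(W), 18(W), 20(W) — all W, so L
The starting position 21 is L: whatever the player to move does, the opponent receives a W position.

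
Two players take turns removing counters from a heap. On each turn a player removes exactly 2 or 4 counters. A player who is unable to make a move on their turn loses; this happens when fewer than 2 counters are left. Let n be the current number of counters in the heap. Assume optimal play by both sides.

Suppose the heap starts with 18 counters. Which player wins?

The second player wins.

Classify positions by backward induction: terminal positions (no move available) are L. From any other position, the mover wins iff some move reaches an L.
n=0: no move → L
n=1: no move → L
n=2: can move to 0, which is L ⇒ W
n=3: can move to 1, which is L ⇒ W
n=4: can move to 0, which is L ⇒ W
n=5: can move to 1, which is L ⇒ W
n=6: moves to 4(W), 2(W); every one is W ⇒ L
n=7: moves to 5(W), 3(W); every one is W ⇒ L
n=8: can move to 6, which is L ⇒ W
n=9: can move to 7, which is L ⇒ W
n=10: can move to 6, which is L ⇒ W
n=11: can move to 7, which is L ⇒ W
n=12: moves to 10(W), 8(W); every one is W ⇒ L
n=13: moves to 11(W), 9(W); every one is W ⇒ L
n=14: can move to 12, which is L ⇒ W
n=15: can move to 13, which is L ⇒ W
n=16: can move to 12, which is L ⇒ W
n=17: can move to 13, which is L ⇒ W
n=18: moves to 16(W), 14(W); every one is W ⇒ L
Every move from 18 reaches a W position, so the mover loses.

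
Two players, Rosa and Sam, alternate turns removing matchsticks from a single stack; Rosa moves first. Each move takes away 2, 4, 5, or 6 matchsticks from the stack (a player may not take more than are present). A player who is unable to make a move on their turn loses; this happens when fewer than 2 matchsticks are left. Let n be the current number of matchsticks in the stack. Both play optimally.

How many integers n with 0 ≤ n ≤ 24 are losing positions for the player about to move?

7

Use the standard recursion: the mover loses at a terminal position; elsewhere, the mover wins exactly when some move hands the opponent an L position.
n=0: no move → L
n=1: no move → L
n=2: W (go to 0, an L position)
n=3: W (go to 1, an L position)
n=4: W (go to 0, an L position)
n=5: W (go to 1, an L position)
n=6: W (go to 1, an L position)
n=7: W (go to 1, an L position)
n=8: L (options 6(W), 4(W), 3(W), 2(W) are all W)
n=9: L (options 7(W), 5(W), 4(W), 3(W) are all W)
n=10: W (go to 8, an L position)
n=11: W (go to 9, an L position)
n=12: W (go to 8, an L position)
n=13: W (go to 9, an L position)
n=14: W (go to 9, an L position)
n=15: W (go to 9, an L position)
n=16: L (options 14(W), 12(W), 11(W), 10(W) are all W)
n=17: L (options 15(W), 13(W), 12(W), 11(W) are all W)
n=18: W (go to 16, an L position)
n=19: W (go to 17, an L position)
n=20: W (go to 16, an L position)
n=21: W (go to 17, an L position)
n=22: W (go to 17, an L position)
n=23: W (go to 17, an L position)
n=24: L (options 22(W), 20(W), 19(W), 18(W) are all W)
L entries with 0 ≤ n ≤ 24: n = 0, 1, 8, 9, 16, 17, 24; that makes 7.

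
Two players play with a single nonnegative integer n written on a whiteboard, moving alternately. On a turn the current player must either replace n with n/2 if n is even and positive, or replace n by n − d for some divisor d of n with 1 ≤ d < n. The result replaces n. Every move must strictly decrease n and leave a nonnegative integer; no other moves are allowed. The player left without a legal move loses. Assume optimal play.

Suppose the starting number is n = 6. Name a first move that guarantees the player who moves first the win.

Move to 3.

Label each position W (a win for the player to move) or L (a loss). A position with no legal move is L; any other position is W exactly when some move reaches an L, and L when every move reaches a W.
n=0: no move → L
n=1: no move → L
n=2: reaches L-position 1 → W
n=3: only reaches 2(W), which is W → L
n=4: reaches L-position 3 → W
n=5: only reaches 4(W), which is W → L
n=6: reaches L-position 3 → W
From 6, the L positions reachable in one move are: 3, 5. Any move reaching one of these is winning.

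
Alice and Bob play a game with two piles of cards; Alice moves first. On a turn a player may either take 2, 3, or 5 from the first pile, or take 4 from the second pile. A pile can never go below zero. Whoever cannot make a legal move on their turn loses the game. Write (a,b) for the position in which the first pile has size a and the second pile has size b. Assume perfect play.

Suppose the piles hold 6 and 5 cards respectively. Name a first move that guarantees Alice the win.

Build the W/L table. Terminal = L. A non-terminal position is W if it has a move to some L; otherwise it is L.
No move ever increases a pile, so every position that can arise here has a ≤ 6 and b ≤ 5; it is enough to label the cells with 0 ≤ a ≤ 6 and 0 ≤ b ≤ 5.
Every move lowers a or b (never raises either), so fill the grid row by row in increasing a, and left to right within a row: each cell's successors are then already labelled.
      b=0  b=1  b=2  b=3  b=4  b=5
a=0:    L    L    L    L    W    W
a=1:    L    L    L    L    W    W
a=2:    W    W    W    W    L    L
a=3:    W    W    W    W    L    L
a=4:    W    W    W    W    W    W
a=5:    W    W    W    W    W    W
a=6:    W    W    W    W    W    W
Cells with no legal move (terminal, hence L): (0,0), (0,1), (0,2), (0,3), (1,0), (1,1), (1,2), (1,3).
The remaining L cells, each justified by listing all of its moves:
(2,4): moves to (0,4)(W), (2,0)(W); every one is W ⇒ L
(2,5): moves to (0,5)(W), (2,1)(W); every one is W ⇒ L
(3,4): moves to (1,4)(W), (0,4)(W), (3,0)(W); every one is W ⇒ L
(3,5): moves to (1,5)(W), (0,5)(W), (3,1)(W); every one is W ⇒ L
Every other cell has at least one move into one of the L cells above, so it is W.
From (6,5), the L positions reachable in one move are: (3,5).

Move to (3,5).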